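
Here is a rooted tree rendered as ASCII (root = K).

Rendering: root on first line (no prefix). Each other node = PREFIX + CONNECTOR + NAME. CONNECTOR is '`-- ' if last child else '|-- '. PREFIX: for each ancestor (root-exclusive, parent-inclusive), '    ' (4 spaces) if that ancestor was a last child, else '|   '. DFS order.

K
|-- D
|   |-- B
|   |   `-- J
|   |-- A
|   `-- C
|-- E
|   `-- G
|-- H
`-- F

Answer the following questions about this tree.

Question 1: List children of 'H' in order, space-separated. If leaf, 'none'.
Node H's children (from adjacency): (leaf)

Answer: none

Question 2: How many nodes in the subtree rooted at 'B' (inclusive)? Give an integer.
Answer: 2

Derivation:
Subtree rooted at B contains: B, J
Count = 2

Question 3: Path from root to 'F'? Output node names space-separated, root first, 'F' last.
Answer: K F

Derivation:
Walk down from root: K -> F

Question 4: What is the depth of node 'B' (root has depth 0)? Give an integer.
Answer: 2

Derivation:
Path from root to B: K -> D -> B
Depth = number of edges = 2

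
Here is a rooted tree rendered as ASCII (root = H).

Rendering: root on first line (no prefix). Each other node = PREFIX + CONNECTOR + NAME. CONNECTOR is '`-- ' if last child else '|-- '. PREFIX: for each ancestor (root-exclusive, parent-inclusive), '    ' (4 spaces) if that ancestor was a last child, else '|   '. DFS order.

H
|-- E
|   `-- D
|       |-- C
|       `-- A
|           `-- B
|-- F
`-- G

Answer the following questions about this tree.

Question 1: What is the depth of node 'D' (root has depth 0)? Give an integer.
Answer: 2

Derivation:
Path from root to D: H -> E -> D
Depth = number of edges = 2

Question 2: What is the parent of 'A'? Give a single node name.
Scan adjacency: A appears as child of D

Answer: D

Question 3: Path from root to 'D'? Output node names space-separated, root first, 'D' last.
Walk down from root: H -> E -> D

Answer: H E D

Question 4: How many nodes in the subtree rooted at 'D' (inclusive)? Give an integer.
Answer: 4

Derivation:
Subtree rooted at D contains: A, B, C, D
Count = 4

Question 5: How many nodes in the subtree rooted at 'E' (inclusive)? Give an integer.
Answer: 5

Derivation:
Subtree rooted at E contains: A, B, C, D, E
Count = 5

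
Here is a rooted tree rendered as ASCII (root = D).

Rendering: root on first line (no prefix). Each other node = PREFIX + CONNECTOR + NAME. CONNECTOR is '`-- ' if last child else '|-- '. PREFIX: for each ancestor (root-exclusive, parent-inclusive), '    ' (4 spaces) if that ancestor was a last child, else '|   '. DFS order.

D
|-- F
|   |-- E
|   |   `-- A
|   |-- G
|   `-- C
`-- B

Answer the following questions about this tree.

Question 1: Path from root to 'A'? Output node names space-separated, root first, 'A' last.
Walk down from root: D -> F -> E -> A

Answer: D F E A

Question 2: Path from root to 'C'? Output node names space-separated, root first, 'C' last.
Walk down from root: D -> F -> C

Answer: D F C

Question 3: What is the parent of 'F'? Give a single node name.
Scan adjacency: F appears as child of D

Answer: D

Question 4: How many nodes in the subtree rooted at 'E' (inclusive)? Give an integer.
Subtree rooted at E contains: A, E
Count = 2

Answer: 2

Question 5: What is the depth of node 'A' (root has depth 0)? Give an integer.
Path from root to A: D -> F -> E -> A
Depth = number of edges = 3

Answer: 3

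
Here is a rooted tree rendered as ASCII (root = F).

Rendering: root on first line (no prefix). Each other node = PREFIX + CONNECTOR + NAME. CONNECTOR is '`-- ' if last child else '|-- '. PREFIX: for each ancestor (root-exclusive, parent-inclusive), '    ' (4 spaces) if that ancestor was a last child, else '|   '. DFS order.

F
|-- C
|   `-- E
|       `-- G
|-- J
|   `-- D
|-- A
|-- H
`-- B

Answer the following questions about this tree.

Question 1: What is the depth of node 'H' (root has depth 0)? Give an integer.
Answer: 1

Derivation:
Path from root to H: F -> H
Depth = number of edges = 1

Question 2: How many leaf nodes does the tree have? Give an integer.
Answer: 5

Derivation:
Leaves (nodes with no children): A, B, D, G, H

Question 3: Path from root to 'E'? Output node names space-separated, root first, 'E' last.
Walk down from root: F -> C -> E

Answer: F C E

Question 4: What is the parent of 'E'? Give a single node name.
Answer: C

Derivation:
Scan adjacency: E appears as child of C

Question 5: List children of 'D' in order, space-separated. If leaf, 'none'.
Answer: none

Derivation:
Node D's children (from adjacency): (leaf)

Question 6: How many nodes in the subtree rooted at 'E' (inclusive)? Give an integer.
Answer: 2

Derivation:
Subtree rooted at E contains: E, G
Count = 2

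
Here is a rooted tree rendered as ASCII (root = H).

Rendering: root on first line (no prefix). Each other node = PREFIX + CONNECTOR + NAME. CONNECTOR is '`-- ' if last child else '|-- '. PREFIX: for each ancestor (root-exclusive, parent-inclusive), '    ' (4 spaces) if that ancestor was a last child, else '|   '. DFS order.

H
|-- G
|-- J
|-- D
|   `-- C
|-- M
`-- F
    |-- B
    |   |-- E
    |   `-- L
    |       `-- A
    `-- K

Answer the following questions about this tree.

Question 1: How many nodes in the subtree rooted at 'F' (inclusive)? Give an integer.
Subtree rooted at F contains: A, B, E, F, K, L
Count = 6

Answer: 6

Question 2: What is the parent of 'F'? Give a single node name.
Answer: H

Derivation:
Scan adjacency: F appears as child of H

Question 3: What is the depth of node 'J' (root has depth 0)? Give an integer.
Path from root to J: H -> J
Depth = number of edges = 1

Answer: 1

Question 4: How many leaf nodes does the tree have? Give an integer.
Leaves (nodes with no children): A, C, E, G, J, K, M

Answer: 7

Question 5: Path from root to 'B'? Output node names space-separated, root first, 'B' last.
Walk down from root: H -> F -> B

Answer: H F B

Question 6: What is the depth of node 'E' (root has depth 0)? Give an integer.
Path from root to E: H -> F -> B -> E
Depth = number of edges = 3

Answer: 3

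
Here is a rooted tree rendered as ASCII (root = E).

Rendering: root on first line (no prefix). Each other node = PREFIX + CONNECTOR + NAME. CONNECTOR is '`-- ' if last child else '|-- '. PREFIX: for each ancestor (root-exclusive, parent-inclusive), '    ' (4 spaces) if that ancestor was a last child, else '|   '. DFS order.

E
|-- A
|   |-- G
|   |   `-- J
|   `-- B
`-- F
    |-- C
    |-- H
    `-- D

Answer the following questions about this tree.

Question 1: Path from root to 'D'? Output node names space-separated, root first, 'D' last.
Answer: E F D

Derivation:
Walk down from root: E -> F -> D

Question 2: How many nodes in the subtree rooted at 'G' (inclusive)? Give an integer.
Answer: 2

Derivation:
Subtree rooted at G contains: G, J
Count = 2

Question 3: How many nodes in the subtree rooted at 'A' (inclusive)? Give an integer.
Answer: 4

Derivation:
Subtree rooted at A contains: A, B, G, J
Count = 4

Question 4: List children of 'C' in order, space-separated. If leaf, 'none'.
Node C's children (from adjacency): (leaf)

Answer: none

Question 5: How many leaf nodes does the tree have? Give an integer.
Answer: 5

Derivation:
Leaves (nodes with no children): B, C, D, H, J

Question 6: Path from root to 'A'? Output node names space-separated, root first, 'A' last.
Walk down from root: E -> A

Answer: E A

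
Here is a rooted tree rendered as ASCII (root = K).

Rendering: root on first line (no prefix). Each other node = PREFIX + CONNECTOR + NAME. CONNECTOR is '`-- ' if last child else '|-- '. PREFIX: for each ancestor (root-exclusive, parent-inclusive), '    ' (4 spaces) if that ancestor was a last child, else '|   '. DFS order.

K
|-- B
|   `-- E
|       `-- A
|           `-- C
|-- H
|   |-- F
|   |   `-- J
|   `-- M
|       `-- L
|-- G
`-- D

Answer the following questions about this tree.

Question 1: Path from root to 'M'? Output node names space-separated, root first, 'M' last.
Answer: K H M

Derivation:
Walk down from root: K -> H -> M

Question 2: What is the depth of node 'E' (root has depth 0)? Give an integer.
Path from root to E: K -> B -> E
Depth = number of edges = 2

Answer: 2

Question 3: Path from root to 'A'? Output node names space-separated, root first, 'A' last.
Walk down from root: K -> B -> E -> A

Answer: K B E A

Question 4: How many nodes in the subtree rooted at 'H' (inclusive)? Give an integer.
Subtree rooted at H contains: F, H, J, L, M
Count = 5

Answer: 5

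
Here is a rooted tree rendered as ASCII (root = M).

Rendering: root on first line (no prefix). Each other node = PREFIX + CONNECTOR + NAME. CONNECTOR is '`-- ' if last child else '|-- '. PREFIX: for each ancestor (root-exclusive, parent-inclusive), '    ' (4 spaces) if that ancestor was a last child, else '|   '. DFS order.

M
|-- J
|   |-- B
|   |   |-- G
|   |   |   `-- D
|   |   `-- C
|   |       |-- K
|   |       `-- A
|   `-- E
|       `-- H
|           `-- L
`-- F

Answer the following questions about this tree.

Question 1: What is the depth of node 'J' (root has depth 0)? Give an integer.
Path from root to J: M -> J
Depth = number of edges = 1

Answer: 1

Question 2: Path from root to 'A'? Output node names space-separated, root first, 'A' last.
Walk down from root: M -> J -> B -> C -> A

Answer: M J B C A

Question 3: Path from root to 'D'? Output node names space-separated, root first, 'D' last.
Answer: M J B G D

Derivation:
Walk down from root: M -> J -> B -> G -> D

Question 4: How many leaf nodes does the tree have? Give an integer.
Answer: 5

Derivation:
Leaves (nodes with no children): A, D, F, K, L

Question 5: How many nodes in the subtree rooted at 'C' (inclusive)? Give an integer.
Subtree rooted at C contains: A, C, K
Count = 3

Answer: 3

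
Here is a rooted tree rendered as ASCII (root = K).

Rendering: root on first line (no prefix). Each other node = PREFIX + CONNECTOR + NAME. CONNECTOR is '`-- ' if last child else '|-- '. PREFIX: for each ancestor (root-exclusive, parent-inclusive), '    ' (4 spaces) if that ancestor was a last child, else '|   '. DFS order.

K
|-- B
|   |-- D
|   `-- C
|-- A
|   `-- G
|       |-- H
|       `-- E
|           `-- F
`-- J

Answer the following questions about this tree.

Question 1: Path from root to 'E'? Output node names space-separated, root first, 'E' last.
Answer: K A G E

Derivation:
Walk down from root: K -> A -> G -> E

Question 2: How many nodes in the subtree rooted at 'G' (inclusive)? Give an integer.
Subtree rooted at G contains: E, F, G, H
Count = 4

Answer: 4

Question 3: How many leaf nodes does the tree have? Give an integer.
Leaves (nodes with no children): C, D, F, H, J

Answer: 5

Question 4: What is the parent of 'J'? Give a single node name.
Answer: K

Derivation:
Scan adjacency: J appears as child of K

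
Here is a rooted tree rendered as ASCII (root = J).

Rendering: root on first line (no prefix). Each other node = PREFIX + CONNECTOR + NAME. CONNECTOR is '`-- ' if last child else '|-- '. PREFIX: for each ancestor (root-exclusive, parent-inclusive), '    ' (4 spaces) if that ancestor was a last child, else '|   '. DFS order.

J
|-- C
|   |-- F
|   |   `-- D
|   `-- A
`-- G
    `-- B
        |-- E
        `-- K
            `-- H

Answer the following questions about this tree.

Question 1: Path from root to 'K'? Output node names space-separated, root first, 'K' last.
Answer: J G B K

Derivation:
Walk down from root: J -> G -> B -> K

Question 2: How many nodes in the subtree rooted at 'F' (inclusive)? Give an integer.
Subtree rooted at F contains: D, F
Count = 2

Answer: 2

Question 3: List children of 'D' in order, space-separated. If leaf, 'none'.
Node D's children (from adjacency): (leaf)

Answer: none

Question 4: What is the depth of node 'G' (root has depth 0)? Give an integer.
Path from root to G: J -> G
Depth = number of edges = 1

Answer: 1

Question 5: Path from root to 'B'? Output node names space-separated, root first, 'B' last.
Walk down from root: J -> G -> B

Answer: J G B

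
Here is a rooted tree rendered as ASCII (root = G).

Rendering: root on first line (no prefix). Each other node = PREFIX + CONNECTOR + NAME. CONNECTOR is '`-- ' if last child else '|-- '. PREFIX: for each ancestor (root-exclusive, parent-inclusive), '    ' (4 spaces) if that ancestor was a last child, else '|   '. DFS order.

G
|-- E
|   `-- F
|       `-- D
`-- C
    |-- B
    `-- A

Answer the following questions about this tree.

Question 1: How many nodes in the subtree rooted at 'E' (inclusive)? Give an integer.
Answer: 3

Derivation:
Subtree rooted at E contains: D, E, F
Count = 3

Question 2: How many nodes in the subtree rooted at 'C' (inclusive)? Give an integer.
Subtree rooted at C contains: A, B, C
Count = 3

Answer: 3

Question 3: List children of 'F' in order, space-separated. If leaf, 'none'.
Answer: D

Derivation:
Node F's children (from adjacency): D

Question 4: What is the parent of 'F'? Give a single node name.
Scan adjacency: F appears as child of E

Answer: E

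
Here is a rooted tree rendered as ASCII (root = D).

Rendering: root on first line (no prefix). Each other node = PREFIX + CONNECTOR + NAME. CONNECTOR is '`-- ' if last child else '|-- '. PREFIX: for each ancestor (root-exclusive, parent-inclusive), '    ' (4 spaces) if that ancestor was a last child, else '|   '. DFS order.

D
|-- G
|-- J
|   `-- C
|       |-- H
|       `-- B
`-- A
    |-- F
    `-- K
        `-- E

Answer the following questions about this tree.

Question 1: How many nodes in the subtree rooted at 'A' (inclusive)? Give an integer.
Answer: 4

Derivation:
Subtree rooted at A contains: A, E, F, K
Count = 4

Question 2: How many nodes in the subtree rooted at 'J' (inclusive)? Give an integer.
Answer: 4

Derivation:
Subtree rooted at J contains: B, C, H, J
Count = 4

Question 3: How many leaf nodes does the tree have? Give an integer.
Answer: 5

Derivation:
Leaves (nodes with no children): B, E, F, G, H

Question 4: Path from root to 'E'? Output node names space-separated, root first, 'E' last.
Walk down from root: D -> A -> K -> E

Answer: D A K E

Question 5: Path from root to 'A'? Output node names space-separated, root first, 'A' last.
Walk down from root: D -> A

Answer: D A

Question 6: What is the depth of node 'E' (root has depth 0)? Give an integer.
Answer: 3

Derivation:
Path from root to E: D -> A -> K -> E
Depth = number of edges = 3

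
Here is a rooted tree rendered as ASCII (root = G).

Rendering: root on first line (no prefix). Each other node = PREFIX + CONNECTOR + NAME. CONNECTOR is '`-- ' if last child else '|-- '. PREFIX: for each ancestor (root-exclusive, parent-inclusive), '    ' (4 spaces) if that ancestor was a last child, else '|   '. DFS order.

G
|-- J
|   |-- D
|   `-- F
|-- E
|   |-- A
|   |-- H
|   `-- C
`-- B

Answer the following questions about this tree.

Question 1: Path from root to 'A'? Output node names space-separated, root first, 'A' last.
Walk down from root: G -> E -> A

Answer: G E A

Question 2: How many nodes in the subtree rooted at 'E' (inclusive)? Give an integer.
Subtree rooted at E contains: A, C, E, H
Count = 4

Answer: 4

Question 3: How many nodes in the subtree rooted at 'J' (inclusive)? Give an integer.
Answer: 3

Derivation:
Subtree rooted at J contains: D, F, J
Count = 3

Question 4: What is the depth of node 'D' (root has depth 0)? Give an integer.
Answer: 2

Derivation:
Path from root to D: G -> J -> D
Depth = number of edges = 2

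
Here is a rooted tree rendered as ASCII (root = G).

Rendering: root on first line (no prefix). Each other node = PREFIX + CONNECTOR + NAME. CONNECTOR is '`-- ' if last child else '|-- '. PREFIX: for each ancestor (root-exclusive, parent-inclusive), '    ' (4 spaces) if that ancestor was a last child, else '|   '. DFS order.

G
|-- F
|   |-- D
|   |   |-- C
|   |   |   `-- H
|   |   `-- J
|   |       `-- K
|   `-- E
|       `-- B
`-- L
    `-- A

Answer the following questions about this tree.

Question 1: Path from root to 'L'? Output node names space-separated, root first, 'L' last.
Walk down from root: G -> L

Answer: G L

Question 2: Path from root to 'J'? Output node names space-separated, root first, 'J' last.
Walk down from root: G -> F -> D -> J

Answer: G F D J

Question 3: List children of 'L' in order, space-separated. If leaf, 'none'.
Answer: A

Derivation:
Node L's children (from adjacency): A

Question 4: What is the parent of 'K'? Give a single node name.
Scan adjacency: K appears as child of J

Answer: J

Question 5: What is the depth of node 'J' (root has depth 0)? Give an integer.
Answer: 3

Derivation:
Path from root to J: G -> F -> D -> J
Depth = number of edges = 3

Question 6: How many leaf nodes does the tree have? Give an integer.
Leaves (nodes with no children): A, B, H, K

Answer: 4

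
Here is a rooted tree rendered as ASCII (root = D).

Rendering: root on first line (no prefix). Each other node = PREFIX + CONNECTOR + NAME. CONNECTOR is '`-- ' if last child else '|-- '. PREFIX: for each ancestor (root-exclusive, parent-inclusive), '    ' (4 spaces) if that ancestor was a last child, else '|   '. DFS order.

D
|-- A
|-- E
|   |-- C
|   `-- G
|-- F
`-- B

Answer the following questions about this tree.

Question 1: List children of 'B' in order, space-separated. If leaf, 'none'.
Node B's children (from adjacency): (leaf)

Answer: none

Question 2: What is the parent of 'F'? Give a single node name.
Scan adjacency: F appears as child of D

Answer: D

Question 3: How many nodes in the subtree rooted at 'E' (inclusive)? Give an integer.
Answer: 3

Derivation:
Subtree rooted at E contains: C, E, G
Count = 3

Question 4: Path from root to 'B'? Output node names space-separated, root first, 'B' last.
Answer: D B

Derivation:
Walk down from root: D -> B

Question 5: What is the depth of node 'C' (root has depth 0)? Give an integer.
Path from root to C: D -> E -> C
Depth = number of edges = 2

Answer: 2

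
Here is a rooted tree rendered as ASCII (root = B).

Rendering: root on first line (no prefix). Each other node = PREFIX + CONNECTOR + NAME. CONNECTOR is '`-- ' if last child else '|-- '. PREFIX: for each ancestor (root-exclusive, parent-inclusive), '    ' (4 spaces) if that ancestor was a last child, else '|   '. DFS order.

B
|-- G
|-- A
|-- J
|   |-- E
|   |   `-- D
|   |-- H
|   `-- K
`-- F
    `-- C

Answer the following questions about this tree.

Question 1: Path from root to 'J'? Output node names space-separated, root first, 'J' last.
Walk down from root: B -> J

Answer: B J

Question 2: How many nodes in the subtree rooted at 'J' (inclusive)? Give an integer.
Answer: 5

Derivation:
Subtree rooted at J contains: D, E, H, J, K
Count = 5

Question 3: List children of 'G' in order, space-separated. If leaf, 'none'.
Answer: none

Derivation:
Node G's children (from adjacency): (leaf)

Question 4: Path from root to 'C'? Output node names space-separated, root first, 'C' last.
Walk down from root: B -> F -> C

Answer: B F C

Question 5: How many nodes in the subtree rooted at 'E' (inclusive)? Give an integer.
Answer: 2

Derivation:
Subtree rooted at E contains: D, E
Count = 2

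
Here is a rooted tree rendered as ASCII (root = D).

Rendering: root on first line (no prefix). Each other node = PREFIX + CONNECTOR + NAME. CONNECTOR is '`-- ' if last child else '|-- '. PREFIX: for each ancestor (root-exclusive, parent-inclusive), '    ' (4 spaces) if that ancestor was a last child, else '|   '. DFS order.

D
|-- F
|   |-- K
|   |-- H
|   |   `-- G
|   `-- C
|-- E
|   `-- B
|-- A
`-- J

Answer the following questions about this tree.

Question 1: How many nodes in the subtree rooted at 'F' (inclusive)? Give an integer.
Answer: 5

Derivation:
Subtree rooted at F contains: C, F, G, H, K
Count = 5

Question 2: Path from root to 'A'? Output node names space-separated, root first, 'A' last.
Answer: D A

Derivation:
Walk down from root: D -> A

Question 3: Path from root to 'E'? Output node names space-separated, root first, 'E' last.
Walk down from root: D -> E

Answer: D E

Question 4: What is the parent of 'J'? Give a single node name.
Answer: D

Derivation:
Scan adjacency: J appears as child of D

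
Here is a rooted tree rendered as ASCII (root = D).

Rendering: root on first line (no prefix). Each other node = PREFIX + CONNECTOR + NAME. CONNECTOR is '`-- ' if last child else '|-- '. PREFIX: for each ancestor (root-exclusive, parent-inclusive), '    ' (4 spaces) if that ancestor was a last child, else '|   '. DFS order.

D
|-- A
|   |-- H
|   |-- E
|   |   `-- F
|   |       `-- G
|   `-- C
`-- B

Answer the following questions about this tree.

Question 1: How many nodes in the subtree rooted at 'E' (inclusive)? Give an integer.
Subtree rooted at E contains: E, F, G
Count = 3

Answer: 3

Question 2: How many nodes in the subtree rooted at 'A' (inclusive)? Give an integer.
Subtree rooted at A contains: A, C, E, F, G, H
Count = 6

Answer: 6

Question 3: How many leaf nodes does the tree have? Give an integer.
Answer: 4

Derivation:
Leaves (nodes with no children): B, C, G, H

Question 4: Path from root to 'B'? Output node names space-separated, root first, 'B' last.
Answer: D B

Derivation:
Walk down from root: D -> B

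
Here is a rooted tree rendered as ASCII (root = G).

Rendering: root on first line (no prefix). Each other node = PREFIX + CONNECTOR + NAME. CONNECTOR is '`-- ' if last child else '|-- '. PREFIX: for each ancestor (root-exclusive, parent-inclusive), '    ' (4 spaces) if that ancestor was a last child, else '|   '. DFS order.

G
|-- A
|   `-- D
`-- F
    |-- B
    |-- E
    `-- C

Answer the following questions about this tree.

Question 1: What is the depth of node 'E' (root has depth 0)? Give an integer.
Answer: 2

Derivation:
Path from root to E: G -> F -> E
Depth = number of edges = 2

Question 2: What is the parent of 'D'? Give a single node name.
Answer: A

Derivation:
Scan adjacency: D appears as child of A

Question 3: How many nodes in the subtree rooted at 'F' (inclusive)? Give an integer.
Subtree rooted at F contains: B, C, E, F
Count = 4

Answer: 4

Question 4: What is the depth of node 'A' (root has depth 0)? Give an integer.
Answer: 1

Derivation:
Path from root to A: G -> A
Depth = number of edges = 1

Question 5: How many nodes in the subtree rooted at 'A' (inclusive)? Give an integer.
Answer: 2

Derivation:
Subtree rooted at A contains: A, D
Count = 2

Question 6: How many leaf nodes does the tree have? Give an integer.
Answer: 4

Derivation:
Leaves (nodes with no children): B, C, D, E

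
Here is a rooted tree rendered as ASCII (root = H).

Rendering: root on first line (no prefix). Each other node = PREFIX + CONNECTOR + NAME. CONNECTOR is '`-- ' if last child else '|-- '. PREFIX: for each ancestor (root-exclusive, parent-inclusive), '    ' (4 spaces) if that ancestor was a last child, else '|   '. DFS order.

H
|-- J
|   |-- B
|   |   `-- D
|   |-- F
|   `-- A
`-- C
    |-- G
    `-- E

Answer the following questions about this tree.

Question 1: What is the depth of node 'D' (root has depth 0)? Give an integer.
Answer: 3

Derivation:
Path from root to D: H -> J -> B -> D
Depth = number of edges = 3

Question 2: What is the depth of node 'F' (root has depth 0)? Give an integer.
Path from root to F: H -> J -> F
Depth = number of edges = 2

Answer: 2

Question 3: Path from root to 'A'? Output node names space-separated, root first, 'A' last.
Answer: H J A

Derivation:
Walk down from root: H -> J -> A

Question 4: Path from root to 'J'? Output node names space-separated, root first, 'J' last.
Walk down from root: H -> J

Answer: H J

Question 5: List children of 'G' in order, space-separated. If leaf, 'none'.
Answer: none

Derivation:
Node G's children (from adjacency): (leaf)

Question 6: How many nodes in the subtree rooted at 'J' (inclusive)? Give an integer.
Answer: 5

Derivation:
Subtree rooted at J contains: A, B, D, F, J
Count = 5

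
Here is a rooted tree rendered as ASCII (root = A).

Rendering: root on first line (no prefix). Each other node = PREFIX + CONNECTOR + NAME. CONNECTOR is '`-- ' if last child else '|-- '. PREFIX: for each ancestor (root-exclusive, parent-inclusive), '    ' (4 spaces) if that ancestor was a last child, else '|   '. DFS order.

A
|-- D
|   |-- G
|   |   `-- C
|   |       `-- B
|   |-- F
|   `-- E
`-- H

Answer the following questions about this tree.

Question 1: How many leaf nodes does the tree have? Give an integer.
Answer: 4

Derivation:
Leaves (nodes with no children): B, E, F, H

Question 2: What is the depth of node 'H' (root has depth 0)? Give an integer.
Path from root to H: A -> H
Depth = number of edges = 1

Answer: 1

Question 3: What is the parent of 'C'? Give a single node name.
Answer: G

Derivation:
Scan adjacency: C appears as child of G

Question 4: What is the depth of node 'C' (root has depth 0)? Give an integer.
Answer: 3

Derivation:
Path from root to C: A -> D -> G -> C
Depth = number of edges = 3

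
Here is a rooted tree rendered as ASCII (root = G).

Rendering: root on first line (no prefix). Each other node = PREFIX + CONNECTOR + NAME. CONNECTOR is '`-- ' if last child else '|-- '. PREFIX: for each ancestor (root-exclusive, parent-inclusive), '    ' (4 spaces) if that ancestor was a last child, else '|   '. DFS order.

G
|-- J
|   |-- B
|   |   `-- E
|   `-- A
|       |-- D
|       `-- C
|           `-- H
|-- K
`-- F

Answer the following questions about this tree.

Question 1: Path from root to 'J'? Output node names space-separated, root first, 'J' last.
Walk down from root: G -> J

Answer: G J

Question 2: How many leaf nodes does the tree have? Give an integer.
Answer: 5

Derivation:
Leaves (nodes with no children): D, E, F, H, K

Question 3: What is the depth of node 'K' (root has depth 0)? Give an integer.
Answer: 1

Derivation:
Path from root to K: G -> K
Depth = number of edges = 1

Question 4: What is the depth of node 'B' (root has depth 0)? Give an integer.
Answer: 2

Derivation:
Path from root to B: G -> J -> B
Depth = number of edges = 2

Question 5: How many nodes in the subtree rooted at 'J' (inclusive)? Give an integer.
Subtree rooted at J contains: A, B, C, D, E, H, J
Count = 7

Answer: 7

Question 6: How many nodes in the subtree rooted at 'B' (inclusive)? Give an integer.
Answer: 2

Derivation:
Subtree rooted at B contains: B, E
Count = 2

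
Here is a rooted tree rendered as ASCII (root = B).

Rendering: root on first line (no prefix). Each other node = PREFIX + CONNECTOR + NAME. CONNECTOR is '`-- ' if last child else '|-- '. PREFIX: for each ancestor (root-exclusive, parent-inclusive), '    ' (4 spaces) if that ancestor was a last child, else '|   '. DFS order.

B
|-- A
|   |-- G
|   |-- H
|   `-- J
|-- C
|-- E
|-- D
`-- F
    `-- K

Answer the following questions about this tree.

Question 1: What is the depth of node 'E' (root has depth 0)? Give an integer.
Answer: 1

Derivation:
Path from root to E: B -> E
Depth = number of edges = 1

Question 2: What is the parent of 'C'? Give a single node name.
Answer: B

Derivation:
Scan adjacency: C appears as child of B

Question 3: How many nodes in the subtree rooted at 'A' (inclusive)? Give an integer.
Subtree rooted at A contains: A, G, H, J
Count = 4

Answer: 4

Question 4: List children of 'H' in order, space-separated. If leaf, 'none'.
Node H's children (from adjacency): (leaf)

Answer: none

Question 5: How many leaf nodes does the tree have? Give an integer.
Answer: 7

Derivation:
Leaves (nodes with no children): C, D, E, G, H, J, K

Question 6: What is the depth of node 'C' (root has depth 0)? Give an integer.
Answer: 1

Derivation:
Path from root to C: B -> C
Depth = number of edges = 1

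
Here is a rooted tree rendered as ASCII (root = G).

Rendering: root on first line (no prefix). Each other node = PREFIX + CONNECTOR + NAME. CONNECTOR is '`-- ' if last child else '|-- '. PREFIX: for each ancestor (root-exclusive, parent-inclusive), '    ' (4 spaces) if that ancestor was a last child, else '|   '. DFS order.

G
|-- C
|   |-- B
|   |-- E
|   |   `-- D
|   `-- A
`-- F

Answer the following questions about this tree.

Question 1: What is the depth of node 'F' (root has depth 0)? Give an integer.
Answer: 1

Derivation:
Path from root to F: G -> F
Depth = number of edges = 1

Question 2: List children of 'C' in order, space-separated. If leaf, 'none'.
Node C's children (from adjacency): B, E, A

Answer: B E A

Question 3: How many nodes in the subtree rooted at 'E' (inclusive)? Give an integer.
Subtree rooted at E contains: D, E
Count = 2

Answer: 2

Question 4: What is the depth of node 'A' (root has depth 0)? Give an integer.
Answer: 2

Derivation:
Path from root to A: G -> C -> A
Depth = number of edges = 2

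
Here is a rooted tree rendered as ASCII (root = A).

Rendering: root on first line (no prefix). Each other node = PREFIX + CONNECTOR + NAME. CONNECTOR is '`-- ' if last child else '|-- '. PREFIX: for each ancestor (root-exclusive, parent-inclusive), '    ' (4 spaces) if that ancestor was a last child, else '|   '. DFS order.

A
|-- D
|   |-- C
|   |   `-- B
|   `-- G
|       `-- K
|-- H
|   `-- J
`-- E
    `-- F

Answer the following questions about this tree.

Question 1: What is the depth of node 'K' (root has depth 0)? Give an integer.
Path from root to K: A -> D -> G -> K
Depth = number of edges = 3

Answer: 3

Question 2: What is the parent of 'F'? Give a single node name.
Answer: E

Derivation:
Scan adjacency: F appears as child of E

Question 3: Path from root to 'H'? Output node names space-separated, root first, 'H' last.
Walk down from root: A -> H

Answer: A H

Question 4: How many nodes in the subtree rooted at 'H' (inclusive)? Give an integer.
Subtree rooted at H contains: H, J
Count = 2

Answer: 2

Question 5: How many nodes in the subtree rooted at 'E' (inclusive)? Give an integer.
Subtree rooted at E contains: E, F
Count = 2

Answer: 2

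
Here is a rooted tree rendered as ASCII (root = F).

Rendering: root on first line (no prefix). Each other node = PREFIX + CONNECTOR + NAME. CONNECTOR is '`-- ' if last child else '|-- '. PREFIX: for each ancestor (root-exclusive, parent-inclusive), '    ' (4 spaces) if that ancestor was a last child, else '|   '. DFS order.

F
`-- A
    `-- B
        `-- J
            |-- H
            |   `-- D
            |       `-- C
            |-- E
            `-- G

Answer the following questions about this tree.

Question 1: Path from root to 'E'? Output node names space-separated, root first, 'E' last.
Answer: F A B J E

Derivation:
Walk down from root: F -> A -> B -> J -> E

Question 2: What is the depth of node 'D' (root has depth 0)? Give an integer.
Path from root to D: F -> A -> B -> J -> H -> D
Depth = number of edges = 5

Answer: 5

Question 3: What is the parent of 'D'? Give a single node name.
Scan adjacency: D appears as child of H

Answer: H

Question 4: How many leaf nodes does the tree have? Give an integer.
Leaves (nodes with no children): C, E, G

Answer: 3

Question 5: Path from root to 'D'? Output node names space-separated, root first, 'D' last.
Answer: F A B J H D

Derivation:
Walk down from root: F -> A -> B -> J -> H -> D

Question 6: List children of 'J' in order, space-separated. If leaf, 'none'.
Node J's children (from adjacency): H, E, G

Answer: H E G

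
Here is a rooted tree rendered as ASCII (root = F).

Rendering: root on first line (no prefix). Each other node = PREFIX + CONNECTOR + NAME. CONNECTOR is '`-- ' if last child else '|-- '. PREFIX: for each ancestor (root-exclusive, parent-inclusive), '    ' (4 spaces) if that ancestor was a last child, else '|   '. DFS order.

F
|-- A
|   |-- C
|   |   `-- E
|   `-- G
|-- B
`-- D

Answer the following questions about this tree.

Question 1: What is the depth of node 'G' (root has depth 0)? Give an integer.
Path from root to G: F -> A -> G
Depth = number of edges = 2

Answer: 2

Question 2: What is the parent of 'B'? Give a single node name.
Scan adjacency: B appears as child of F

Answer: F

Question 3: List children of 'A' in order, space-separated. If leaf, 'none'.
Node A's children (from adjacency): C, G

Answer: C G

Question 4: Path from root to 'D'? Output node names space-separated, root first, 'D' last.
Walk down from root: F -> D

Answer: F D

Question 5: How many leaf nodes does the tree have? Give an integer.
Leaves (nodes with no children): B, D, E, G

Answer: 4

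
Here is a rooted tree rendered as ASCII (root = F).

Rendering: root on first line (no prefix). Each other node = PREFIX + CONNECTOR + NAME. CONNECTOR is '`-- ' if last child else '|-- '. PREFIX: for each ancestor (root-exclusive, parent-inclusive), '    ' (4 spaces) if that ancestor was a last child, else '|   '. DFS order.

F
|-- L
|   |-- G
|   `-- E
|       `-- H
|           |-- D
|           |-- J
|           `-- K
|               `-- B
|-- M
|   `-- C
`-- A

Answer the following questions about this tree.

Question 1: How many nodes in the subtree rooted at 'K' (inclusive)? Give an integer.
Answer: 2

Derivation:
Subtree rooted at K contains: B, K
Count = 2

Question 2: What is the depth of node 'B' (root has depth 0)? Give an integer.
Answer: 5

Derivation:
Path from root to B: F -> L -> E -> H -> K -> B
Depth = number of edges = 5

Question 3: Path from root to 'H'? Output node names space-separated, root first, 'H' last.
Walk down from root: F -> L -> E -> H

Answer: F L E H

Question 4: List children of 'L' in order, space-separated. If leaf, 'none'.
Answer: G E

Derivation:
Node L's children (from adjacency): G, E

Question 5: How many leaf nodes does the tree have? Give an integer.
Leaves (nodes with no children): A, B, C, D, G, J

Answer: 6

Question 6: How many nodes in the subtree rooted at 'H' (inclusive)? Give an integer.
Answer: 5

Derivation:
Subtree rooted at H contains: B, D, H, J, K
Count = 5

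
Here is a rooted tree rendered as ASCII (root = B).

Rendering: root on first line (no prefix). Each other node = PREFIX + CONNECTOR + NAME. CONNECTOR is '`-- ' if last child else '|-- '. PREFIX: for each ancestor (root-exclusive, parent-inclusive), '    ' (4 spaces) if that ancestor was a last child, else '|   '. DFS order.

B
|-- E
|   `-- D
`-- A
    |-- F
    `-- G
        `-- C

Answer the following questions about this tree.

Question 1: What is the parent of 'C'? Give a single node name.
Answer: G

Derivation:
Scan adjacency: C appears as child of G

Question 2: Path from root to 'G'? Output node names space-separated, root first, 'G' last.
Walk down from root: B -> A -> G

Answer: B A G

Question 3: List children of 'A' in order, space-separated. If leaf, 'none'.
Answer: F G

Derivation:
Node A's children (from adjacency): F, G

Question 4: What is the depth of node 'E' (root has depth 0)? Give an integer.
Path from root to E: B -> E
Depth = number of edges = 1

Answer: 1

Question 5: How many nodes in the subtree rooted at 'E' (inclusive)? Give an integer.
Subtree rooted at E contains: D, E
Count = 2

Answer: 2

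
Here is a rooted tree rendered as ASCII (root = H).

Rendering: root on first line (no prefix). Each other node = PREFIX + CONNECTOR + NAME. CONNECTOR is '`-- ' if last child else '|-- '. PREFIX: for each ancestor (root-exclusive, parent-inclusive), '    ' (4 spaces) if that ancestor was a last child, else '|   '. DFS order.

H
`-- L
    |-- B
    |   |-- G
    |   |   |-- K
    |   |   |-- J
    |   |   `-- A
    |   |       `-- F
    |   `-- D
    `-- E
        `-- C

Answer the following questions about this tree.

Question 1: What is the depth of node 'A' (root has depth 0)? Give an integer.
Path from root to A: H -> L -> B -> G -> A
Depth = number of edges = 4

Answer: 4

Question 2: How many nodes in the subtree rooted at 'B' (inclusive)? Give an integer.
Answer: 7

Derivation:
Subtree rooted at B contains: A, B, D, F, G, J, K
Count = 7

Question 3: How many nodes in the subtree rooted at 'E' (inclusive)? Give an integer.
Answer: 2

Derivation:
Subtree rooted at E contains: C, E
Count = 2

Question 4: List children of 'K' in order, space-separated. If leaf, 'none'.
Node K's children (from adjacency): (leaf)

Answer: none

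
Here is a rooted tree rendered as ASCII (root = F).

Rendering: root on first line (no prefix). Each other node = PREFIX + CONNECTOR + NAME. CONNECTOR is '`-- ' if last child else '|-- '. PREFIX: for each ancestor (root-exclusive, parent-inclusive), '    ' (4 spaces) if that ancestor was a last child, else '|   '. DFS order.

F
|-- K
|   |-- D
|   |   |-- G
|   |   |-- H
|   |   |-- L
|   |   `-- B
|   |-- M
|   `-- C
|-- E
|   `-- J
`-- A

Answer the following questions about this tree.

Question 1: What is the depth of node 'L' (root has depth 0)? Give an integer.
Answer: 3

Derivation:
Path from root to L: F -> K -> D -> L
Depth = number of edges = 3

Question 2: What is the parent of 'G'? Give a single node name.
Answer: D

Derivation:
Scan adjacency: G appears as child of D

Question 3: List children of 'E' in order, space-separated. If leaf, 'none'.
Node E's children (from adjacency): J

Answer: J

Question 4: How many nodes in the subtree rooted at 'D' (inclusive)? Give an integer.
Answer: 5

Derivation:
Subtree rooted at D contains: B, D, G, H, L
Count = 5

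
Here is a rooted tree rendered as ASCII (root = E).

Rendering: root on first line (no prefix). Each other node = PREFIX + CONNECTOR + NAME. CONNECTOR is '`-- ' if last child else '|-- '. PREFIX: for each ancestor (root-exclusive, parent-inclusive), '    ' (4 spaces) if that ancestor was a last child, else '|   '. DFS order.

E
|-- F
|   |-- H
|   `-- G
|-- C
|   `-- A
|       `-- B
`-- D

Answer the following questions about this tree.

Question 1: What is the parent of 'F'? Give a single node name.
Scan adjacency: F appears as child of E

Answer: E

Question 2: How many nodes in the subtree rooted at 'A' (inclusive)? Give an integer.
Answer: 2

Derivation:
Subtree rooted at A contains: A, B
Count = 2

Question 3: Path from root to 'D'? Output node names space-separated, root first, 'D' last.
Walk down from root: E -> D

Answer: E D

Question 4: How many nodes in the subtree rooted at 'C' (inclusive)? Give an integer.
Answer: 3

Derivation:
Subtree rooted at C contains: A, B, C
Count = 3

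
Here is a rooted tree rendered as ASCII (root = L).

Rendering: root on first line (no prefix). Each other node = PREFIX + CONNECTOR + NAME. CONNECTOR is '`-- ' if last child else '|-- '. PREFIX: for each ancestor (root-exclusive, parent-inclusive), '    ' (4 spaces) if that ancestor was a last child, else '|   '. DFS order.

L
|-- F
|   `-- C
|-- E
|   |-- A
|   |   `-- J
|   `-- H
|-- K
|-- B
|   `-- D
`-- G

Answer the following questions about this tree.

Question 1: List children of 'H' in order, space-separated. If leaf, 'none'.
Node H's children (from adjacency): (leaf)

Answer: none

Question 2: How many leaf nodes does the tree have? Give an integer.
Answer: 6

Derivation:
Leaves (nodes with no children): C, D, G, H, J, K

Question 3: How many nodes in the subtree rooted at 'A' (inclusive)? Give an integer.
Answer: 2

Derivation:
Subtree rooted at A contains: A, J
Count = 2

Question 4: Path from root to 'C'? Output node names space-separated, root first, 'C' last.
Walk down from root: L -> F -> C

Answer: L F C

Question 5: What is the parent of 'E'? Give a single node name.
Scan adjacency: E appears as child of L

Answer: L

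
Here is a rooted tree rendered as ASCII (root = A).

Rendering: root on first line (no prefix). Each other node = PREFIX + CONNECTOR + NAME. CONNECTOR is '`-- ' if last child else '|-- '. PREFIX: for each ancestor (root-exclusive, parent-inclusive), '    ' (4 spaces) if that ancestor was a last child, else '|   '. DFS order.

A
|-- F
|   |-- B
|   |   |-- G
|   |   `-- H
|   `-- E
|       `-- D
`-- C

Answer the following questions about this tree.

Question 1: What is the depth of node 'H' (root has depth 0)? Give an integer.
Path from root to H: A -> F -> B -> H
Depth = number of edges = 3

Answer: 3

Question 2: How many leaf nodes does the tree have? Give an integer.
Answer: 4

Derivation:
Leaves (nodes with no children): C, D, G, H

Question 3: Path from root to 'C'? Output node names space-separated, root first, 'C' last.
Answer: A C

Derivation:
Walk down from root: A -> C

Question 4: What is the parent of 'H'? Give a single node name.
Scan adjacency: H appears as child of B

Answer: B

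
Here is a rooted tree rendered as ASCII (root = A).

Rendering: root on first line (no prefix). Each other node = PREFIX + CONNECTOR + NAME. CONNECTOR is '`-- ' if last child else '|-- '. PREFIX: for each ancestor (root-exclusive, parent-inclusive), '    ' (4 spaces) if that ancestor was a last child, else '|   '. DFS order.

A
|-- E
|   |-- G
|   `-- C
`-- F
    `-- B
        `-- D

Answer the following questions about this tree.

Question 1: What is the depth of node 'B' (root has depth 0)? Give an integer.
Path from root to B: A -> F -> B
Depth = number of edges = 2

Answer: 2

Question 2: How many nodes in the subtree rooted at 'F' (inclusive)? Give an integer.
Subtree rooted at F contains: B, D, F
Count = 3

Answer: 3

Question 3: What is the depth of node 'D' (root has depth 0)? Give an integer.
Path from root to D: A -> F -> B -> D
Depth = number of edges = 3

Answer: 3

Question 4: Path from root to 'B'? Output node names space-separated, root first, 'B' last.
Answer: A F B

Derivation:
Walk down from root: A -> F -> B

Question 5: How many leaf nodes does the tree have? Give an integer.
Answer: 3

Derivation:
Leaves (nodes with no children): C, D, G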